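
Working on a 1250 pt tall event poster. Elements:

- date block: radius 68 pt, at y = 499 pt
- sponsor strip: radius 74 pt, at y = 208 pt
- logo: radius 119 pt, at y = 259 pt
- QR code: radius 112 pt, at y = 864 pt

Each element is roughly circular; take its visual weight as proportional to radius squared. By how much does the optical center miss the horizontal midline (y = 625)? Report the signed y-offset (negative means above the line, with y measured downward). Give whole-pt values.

Weights ∝ r²: date block 68² = 4624, sponsor strip 74² = 5476, logo 119² = 14161, QR code 112² = 12544; Σw = 36805.
y-moment: 4624·499 + 5476·208 + 14161·259 + 12544·864 = 17952099; centroid 17952099/36805 ≈ 487.76.
Difference: 487.76 − 625 ≈ -137.24.

≈ -137 pt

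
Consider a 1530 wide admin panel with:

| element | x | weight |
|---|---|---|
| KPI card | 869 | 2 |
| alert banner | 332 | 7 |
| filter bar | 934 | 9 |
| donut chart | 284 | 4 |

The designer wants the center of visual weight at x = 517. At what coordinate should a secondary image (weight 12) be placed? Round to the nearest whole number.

x ≈ 331

New total weight: (2 + 7 + 9 + 4) + 12 = 34.
Along x: (13604 + 12·x) / 34 = 517 (existing moment 2·869 + 7·332 + 9·934 + 4·284 = 13604) ⇒ x = (17578 − 13604) / 12 ≈ 331.17.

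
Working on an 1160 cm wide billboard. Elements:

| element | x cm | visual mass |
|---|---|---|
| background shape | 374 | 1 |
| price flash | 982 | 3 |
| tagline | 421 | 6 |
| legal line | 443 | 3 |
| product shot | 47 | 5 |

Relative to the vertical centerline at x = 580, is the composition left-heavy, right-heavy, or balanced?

Weights sum to 1 + 3 + 6 + 3 + 5 = 18.
x-moment: 1·374 + 3·982 + 6·421 + 3·443 + 5·47 = 7410; centroid 7410/18 ≈ 411.67.
411.7 lies left of the midline 580, so the layout is left-heavy.

left-heavy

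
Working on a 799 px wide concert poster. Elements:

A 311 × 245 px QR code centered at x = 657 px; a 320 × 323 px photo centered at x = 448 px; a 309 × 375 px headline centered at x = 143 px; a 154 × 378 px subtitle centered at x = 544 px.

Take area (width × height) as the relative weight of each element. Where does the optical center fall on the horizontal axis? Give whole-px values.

Taking area as weight: QR code 311·245 = 76195, photo 320·323 = 103360, headline 309·375 = 115875, subtitle 154·378 = 58212. Sum 353642.
x: (76195·657 + 103360·448 + 115875·143 + 58212·544) / 353642 = 144602848 / 353642 ≈ 408.90

x ≈ 409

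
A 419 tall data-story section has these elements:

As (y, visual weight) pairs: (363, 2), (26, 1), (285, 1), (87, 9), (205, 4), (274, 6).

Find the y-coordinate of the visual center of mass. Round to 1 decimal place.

y ≈ 186.3

Σw = 2 + 1 + 1 + 9 + 4 + 6 = 23.
y: moment 4284 / weight 23 ≈ 186.26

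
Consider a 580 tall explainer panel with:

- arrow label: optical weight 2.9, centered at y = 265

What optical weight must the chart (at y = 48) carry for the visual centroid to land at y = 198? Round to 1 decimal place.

w ≈ 1.3

The single fixed element contributes weight 2.9, moment 2.9·265 = 768.5.
Set Σw·y/Σw = 198: (768.5 + 48w) = 198·(2.9 + w).
So w = (198·2.9 − 768.5)/(48 − 198) = -194.3/-150 ≈ 1.30.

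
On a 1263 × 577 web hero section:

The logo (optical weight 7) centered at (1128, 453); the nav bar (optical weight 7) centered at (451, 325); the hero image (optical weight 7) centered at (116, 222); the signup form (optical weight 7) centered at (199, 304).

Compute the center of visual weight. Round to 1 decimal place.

(473.5, 326.0)

Total weight = 7 + 7 + 7 + 7 = 28.
x: (7·1128 + 7·451 + 7·116 + 7·199) / 28 = 13258 / 28 ≈ 473.50
y: (7·453 + 7·325 + 7·222 + 7·304) / 28 = 9128 / 28 ≈ 326.00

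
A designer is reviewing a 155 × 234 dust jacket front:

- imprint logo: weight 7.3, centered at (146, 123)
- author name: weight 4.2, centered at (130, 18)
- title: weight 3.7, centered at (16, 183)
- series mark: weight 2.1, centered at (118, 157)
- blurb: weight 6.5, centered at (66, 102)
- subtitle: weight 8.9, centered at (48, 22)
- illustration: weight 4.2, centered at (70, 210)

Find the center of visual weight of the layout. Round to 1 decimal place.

Σw = 7.3 + 4.2 + 3.7 + 2.1 + 6.5 + 8.9 + 4.2 = 36.9.
Σw·x = 3069.0; x̄ = 3069.0/36.9 ≈ 83.17.
y: moment 3721.1 / weight 36.9 ≈ 100.84

(83.2, 100.8)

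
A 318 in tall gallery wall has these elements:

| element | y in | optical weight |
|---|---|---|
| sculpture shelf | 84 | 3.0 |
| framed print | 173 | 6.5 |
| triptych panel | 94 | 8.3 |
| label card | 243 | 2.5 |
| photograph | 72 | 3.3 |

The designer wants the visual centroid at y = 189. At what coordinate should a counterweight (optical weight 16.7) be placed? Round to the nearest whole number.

New total weight: (3.0 + 6.5 + 8.3 + 2.5 + 3.3) + 16.7 = 40.3.
y: target moment 40.3×189 = 7616.7; current 3.0·84 + 6.5·173 + 8.3·94 + 2.5·243 + 3.3·72 = 3001.8; the counterweight supplies 4614.9, so y = 4614.9/16.7 ≈ 276.34.

y ≈ 276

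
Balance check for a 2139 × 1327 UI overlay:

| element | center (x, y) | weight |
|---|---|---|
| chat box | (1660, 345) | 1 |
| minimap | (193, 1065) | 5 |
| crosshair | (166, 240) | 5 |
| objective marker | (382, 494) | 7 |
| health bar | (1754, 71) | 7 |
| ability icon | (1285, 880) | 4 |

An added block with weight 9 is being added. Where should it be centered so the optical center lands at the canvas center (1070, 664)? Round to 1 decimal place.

With the added block, Σw becomes 1 + 5 + 5 + 7 + 7 + 4 + 9 = 38.
Along x: (23547 + 9·x) / 38 = 1070 (existing moment 1·1660 + 5·193 + 5·166 + 7·382 + 7·1754 + 4·1285 = 23547) ⇒ x = (40660 − 23547) / 9 ≈ 1901.44.
Along y: (14345 + 9·y) / 38 = 664 (existing moment 1·345 + 5·1065 + 5·240 + 7·494 + 7·71 + 4·880 = 14345) ⇒ y = (25232 − 14345) / 9 ≈ 1209.67.

(1901.4, 1209.7)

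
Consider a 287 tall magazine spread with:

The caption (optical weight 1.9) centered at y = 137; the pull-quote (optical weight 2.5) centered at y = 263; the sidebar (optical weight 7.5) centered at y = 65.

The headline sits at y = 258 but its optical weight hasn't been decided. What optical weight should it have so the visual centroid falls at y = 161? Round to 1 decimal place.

w ≈ 5.3

Fixed elements: Σw = 1.9 + 2.5 + 7.5 = 11.9, Σw·y = 1.9·137 + 2.5·263 + 7.5·65 = 1405.3.
Balance at y = 161 requires (1405.3 + w·258) / (11.9 + w) = 161.
So w = (161·11.9 − 1405.3)/(258 − 161) = 510.6/97 ≈ 5.26.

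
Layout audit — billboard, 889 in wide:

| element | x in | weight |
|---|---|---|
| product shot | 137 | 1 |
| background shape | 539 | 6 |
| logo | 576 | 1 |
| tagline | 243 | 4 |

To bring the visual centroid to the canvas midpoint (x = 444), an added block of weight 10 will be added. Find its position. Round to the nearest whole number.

x ≈ 485

New total weight: (1 + 6 + 1 + 4) + 10 = 22.
x: target moment 22×444 = 9768; current 1·137 + 6·539 + 1·576 + 4·243 = 4919; the added block supplies 4849, so x = 4849/10 ≈ 484.90.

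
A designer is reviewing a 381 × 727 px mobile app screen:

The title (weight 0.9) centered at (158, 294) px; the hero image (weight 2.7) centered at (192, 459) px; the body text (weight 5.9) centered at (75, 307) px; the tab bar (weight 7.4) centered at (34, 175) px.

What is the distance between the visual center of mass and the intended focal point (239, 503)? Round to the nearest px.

Total weight = 0.9 + 2.7 + 5.9 + 7.4 = 16.9.
x: (0.9·158 + 2.7·192 + 5.9·75 + 7.4·34) / 16.9 = 1354.7 / 16.9 ≈ 80.16
y: (0.9·294 + 2.7·459 + 5.9·307 + 7.4·175) / 16.9 = 4610.2 / 16.9 ≈ 272.79
Offset from (239, 503): Δx ≈ -158.84, Δy ≈ -230.21; distance = √(Δx² + Δy²) ≈ 279.69.

≈ 280 px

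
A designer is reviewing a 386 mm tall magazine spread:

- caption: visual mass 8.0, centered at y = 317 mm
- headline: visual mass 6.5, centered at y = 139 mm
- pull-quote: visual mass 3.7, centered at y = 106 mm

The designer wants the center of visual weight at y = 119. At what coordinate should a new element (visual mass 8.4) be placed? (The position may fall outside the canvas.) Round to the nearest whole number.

After adding the new element, total weight = 8.0 + 6.5 + 3.7 + 8.4 = 26.6.
y: need Σw·y = 26.6·119 = 3165.4. Existing = 8.0·317 + 6.5·139 + 3.7·106 = 3831.7. Remainder -666.3 / 8.4 ≈ -79.32.

y ≈ -79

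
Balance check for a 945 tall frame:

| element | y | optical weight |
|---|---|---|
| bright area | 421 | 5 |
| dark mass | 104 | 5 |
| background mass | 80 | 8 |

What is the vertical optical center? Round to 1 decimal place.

y ≈ 181.4

Total weight = 5 + 5 + 8 = 18.
y-moment: 5·421 + 5·104 + 8·80 = 3265; centroid 3265/18 ≈ 181.39.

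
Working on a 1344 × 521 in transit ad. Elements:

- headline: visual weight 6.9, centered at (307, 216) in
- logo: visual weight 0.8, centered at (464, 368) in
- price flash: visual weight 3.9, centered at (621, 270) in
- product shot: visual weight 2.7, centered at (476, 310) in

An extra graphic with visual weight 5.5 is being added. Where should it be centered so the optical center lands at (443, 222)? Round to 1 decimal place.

(468.1, 131.1)

New total weight: (6.9 + 0.8 + 3.9 + 2.7) + 5.5 = 19.8.
Along x: (6196.6 + 5.5·x) / 19.8 = 443 (existing moment 6.9·307 + 0.8·464 + 3.9·621 + 2.7·476 = 6196.6) ⇒ x = (8771.4 − 6196.6) / 5.5 ≈ 468.15.
Along y: (3674.8 + 5.5·y) / 19.8 = 222 (existing moment 6.9·216 + 0.8·368 + 3.9·270 + 2.7·310 = 3674.8) ⇒ y = (4395.6 − 3674.8) / 5.5 ≈ 131.05.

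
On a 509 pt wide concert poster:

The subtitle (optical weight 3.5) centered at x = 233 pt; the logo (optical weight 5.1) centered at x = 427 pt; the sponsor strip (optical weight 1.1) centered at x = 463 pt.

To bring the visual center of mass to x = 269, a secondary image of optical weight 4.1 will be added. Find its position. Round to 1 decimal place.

x ≈ 51.1

With the secondary image, Σw becomes 3.5 + 5.1 + 1.1 + 4.1 = 13.8.
Along x: (3502.5 + 4.1·x) / 13.8 = 269 (existing moment 3.5·233 + 5.1·427 + 1.1·463 = 3502.5) ⇒ x = (3712.2 − 3502.5) / 4.1 ≈ 51.15.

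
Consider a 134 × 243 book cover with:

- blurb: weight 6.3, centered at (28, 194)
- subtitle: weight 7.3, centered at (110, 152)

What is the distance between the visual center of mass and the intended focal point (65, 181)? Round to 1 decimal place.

Total weight = 6.3 + 7.3 = 13.6.
x-moment: 6.3·28 + 7.3·110 = 979.4; centroid 979.4/13.6 ≈ 72.01.
y-moment: 6.3·194 + 7.3·152 = 2331.8; centroid 2331.8/13.6 ≈ 171.46.
Relative to (65, 181): Δ = (7.01, -9.54); |Δ| = √(7.01² + -9.54²) ≈ 11.84.

≈ 11.8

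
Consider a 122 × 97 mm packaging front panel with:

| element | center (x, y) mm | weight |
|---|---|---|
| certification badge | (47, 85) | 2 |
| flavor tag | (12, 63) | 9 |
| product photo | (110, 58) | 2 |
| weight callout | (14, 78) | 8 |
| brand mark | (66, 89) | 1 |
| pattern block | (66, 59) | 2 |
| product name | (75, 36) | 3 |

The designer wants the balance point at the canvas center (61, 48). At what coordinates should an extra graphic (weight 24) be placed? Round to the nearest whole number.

With the extra graphic, Σw becomes 2 + 9 + 2 + 8 + 1 + 2 + 3 + 24 = 51.
x: target moment 51×61 = 3111; current 2·47 + 9·12 + 2·110 + 8·14 + 1·66 + 2·66 + 3·75 = 957; the extra graphic supplies 2154, so x = 2154/24 ≈ 89.75.
y: target moment 51×48 = 2448; current 2·85 + 9·63 + 2·58 + 8·78 + 1·89 + 2·59 + 3·36 = 1792; the extra graphic supplies 656, so y = 656/24 ≈ 27.33.

(90, 27)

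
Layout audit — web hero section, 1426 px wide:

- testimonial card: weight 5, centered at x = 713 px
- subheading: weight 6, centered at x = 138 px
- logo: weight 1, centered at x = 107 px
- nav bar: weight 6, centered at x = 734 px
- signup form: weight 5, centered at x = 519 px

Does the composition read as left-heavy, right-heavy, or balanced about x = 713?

left-heavy

Total weight = 5 + 6 + 1 + 6 + 5 = 23.
x-moment: 5·713 + 6·138 + 1·107 + 6·734 + 5·519 = 11499; centroid 11499/23 ≈ 499.96.
500.0 vs midline 713 → left-heavy.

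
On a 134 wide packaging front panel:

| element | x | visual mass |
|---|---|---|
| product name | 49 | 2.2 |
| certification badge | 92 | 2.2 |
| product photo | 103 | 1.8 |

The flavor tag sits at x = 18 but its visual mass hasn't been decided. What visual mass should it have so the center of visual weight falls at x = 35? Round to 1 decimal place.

Known weights sum to 2.2 + 2.2 + 1.8 = 6.2; their moment is 2.2·49 + 2.2·92 + 1.8·103 = 495.6.
Set Σw·x/Σw = 35: (495.6 + 18w) = 35·(6.2 + w).
Solving: w = (35·6.2 − 495.6) / (18 − 35) = -278.6 / -17 ≈ 16.39.

w ≈ 16.4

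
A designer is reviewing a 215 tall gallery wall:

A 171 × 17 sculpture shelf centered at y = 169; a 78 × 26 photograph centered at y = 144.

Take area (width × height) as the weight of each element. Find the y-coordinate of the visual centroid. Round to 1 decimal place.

Areas → weights: sculpture shelf 171·17 = 2907, photograph 78·26 = 2028; Σw = 4935.
Σw·y = 2907·169 + 2028·144 = 783315, so ȳ = 783315/4935 ≈ 158.73.

y ≈ 158.7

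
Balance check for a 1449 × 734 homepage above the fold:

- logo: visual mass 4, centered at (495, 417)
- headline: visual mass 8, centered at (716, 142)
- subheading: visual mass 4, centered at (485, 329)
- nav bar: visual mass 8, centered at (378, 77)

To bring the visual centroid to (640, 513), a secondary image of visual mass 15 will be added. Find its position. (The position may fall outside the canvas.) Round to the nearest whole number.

(819, 1018)

With the secondary image, Σw becomes 4 + 8 + 4 + 8 + 15 = 39.
x: need Σw·x = 39·640 = 24960. Existing = 4·495 + 8·716 + 4·485 + 8·378 = 12672. Remainder 12288 / 15 ≈ 819.20.
y: need Σw·y = 39·513 = 20007. Existing = 4·417 + 8·142 + 4·329 + 8·77 = 4736. Remainder 15271 / 15 ≈ 1018.07.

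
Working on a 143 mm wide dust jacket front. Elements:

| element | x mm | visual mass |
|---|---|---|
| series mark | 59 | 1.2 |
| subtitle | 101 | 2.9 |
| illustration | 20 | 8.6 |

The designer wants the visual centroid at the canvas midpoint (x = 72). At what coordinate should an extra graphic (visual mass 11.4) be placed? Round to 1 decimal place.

x ≈ 105.2

After adding the extra graphic, total weight = 1.2 + 2.9 + 8.6 + 11.4 = 24.1.
x: need Σw·x = 24.1·72 = 1735.2. Existing = 1.2·59 + 2.9·101 + 8.6·20 = 535.7. Remainder 1199.5 / 11.4 ≈ 105.22.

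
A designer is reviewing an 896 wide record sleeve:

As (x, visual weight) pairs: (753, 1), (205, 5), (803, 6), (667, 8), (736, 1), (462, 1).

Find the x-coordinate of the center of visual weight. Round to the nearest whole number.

Σw = 1 + 5 + 6 + 8 + 1 + 1 = 22.
x-moment: 1·753 + 5·205 + 6·803 + 8·667 + 1·736 + 1·462 = 13130; centroid 13130/22 ≈ 596.82.

x ≈ 597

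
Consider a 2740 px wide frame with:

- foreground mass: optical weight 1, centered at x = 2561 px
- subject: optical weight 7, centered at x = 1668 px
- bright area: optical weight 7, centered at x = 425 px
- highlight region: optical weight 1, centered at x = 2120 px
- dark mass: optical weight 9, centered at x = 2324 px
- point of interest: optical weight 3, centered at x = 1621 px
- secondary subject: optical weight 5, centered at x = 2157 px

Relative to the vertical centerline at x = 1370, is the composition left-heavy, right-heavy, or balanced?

Weights sum to 1 + 7 + 7 + 1 + 9 + 3 + 5 = 33.
x: (1·2561 + 7·1668 + 7·425 + 1·2120 + 9·2324 + 3·1621 + 5·2157) / 33 = 55896 / 33 ≈ 1693.82
Since 1693.8 is right of 1370, the composition reads right-heavy.

right-heavy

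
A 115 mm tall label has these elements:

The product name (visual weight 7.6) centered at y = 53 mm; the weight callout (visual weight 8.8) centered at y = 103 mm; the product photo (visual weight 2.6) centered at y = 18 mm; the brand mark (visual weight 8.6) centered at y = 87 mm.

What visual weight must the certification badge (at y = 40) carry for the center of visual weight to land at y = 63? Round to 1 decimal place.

Fixed elements: Σw = 7.6 + 8.8 + 2.6 + 8.6 = 27.6, Σw·y = 7.6·53 + 8.8·103 + 2.6·18 + 8.6·87 = 2104.2.
For the centroid to hit 63: (2104.2 + w·40) / (27.6 + w) = 63.
Rearranging, w·(40 − 63) = 63·27.6 − 2104.2 = -365.4, so w ≈ -365.4/-23 = 15.89.

w ≈ 15.9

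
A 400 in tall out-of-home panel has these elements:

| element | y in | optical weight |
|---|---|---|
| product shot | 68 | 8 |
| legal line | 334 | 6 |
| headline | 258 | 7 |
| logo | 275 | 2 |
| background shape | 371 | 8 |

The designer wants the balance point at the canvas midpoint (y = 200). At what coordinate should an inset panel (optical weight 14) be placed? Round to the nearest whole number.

With the inset panel, Σw becomes 8 + 6 + 7 + 2 + 8 + 14 = 45.
Along y: (7872 + 14·y) / 45 = 200 (existing moment 8·68 + 6·334 + 7·258 + 2·275 + 8·371 = 7872) ⇒ y = (9000 − 7872) / 14 ≈ 80.57.

y ≈ 81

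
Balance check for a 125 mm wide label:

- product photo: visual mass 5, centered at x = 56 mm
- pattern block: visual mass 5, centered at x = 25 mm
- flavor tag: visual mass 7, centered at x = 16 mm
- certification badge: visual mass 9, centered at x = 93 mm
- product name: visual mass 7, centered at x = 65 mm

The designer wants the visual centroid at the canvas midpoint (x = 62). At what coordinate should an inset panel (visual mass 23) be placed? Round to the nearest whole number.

New total weight: (5 + 5 + 7 + 9 + 7) + 23 = 56.
Along x: (1809 + 23·x) / 56 = 62 (existing moment 5·56 + 5·25 + 7·16 + 9·93 + 7·65 = 1809) ⇒ x = (3472 − 1809) / 23 ≈ 72.30.

x ≈ 72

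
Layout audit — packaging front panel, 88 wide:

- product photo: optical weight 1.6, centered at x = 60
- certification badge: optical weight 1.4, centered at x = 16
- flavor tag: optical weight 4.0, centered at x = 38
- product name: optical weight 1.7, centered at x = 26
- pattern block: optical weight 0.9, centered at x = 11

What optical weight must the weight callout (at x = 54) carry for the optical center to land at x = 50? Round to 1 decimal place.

w ≈ 38.9

Fixed elements: Σw = 1.6 + 1.4 + 4.0 + 1.7 + 0.9 = 9.6, Σw·x = 1.6·60 + 1.4·16 + 4.0·38 + 1.7·26 + 0.9·11 = 324.5.
For the centroid to hit 50: (324.5 + w·54) / (9.6 + w) = 50.
Solving: w = (50·9.6 − 324.5) / (54 − 50) = 155.5 / 4 ≈ 38.87.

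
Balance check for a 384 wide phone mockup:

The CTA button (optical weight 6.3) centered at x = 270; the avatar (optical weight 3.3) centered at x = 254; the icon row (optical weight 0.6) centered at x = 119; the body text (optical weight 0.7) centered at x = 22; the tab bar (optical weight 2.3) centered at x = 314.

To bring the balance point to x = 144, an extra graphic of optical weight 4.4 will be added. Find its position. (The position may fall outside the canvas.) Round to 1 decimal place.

x ≈ -185.0

With the extra graphic, Σw becomes 6.3 + 3.3 + 0.6 + 0.7 + 2.3 + 4.4 = 17.6.
Along x: (3348.2 + 4.4·x) / 17.6 = 144 (existing moment 6.3·270 + 3.3·254 + 0.6·119 + 0.7·22 + 2.3·314 = 3348.2) ⇒ x = (2534.4 − 3348.2) / 4.4 ≈ -184.95.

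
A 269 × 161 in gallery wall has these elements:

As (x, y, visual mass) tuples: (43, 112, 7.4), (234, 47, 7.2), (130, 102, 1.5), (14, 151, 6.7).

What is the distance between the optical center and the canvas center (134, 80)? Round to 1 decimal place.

Σw = 7.4 + 7.2 + 1.5 + 6.7 = 22.8.
x-moment: 7.4·43 + 7.2·234 + 1.5·130 + 6.7·14 = 2291.8; centroid 2291.8/22.8 ≈ 100.52.
y-moment: 7.4·112 + 7.2·47 + 1.5·102 + 6.7·151 = 2331.9; centroid 2331.9/22.8 ≈ 102.28.
Relative to (134, 80): Δ = (-33.48, 22.28); |Δ| = √(-33.48² + 22.28²) ≈ 40.22.

≈ 40.2 in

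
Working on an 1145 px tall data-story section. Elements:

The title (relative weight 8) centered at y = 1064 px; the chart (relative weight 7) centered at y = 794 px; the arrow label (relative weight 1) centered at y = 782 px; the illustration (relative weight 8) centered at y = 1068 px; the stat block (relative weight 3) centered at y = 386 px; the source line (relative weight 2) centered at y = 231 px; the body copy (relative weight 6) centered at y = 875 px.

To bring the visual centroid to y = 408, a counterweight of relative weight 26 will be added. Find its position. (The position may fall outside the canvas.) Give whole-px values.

With the counterweight, Σw becomes 8 + 7 + 1 + 8 + 3 + 2 + 6 + 26 = 61.
Along y: (30266 + 26·y) / 61 = 408 (existing moment 8·1064 + 7·794 + 1·782 + 8·1068 + 3·386 + 2·231 + 6·875 = 30266) ⇒ y = (24888 − 30266) / 26 ≈ -206.85.

y ≈ -207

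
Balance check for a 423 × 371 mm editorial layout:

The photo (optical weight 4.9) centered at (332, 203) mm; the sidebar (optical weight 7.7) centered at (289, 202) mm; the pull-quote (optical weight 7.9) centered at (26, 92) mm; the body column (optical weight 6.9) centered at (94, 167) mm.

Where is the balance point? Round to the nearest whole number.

(172, 162)

Weights sum to 4.9 + 7.7 + 7.9 + 6.9 = 27.4.
Σw·x = 4.9·332 + 7.7·289 + 7.9·26 + 6.9·94 = 4706.1, so x̄ = 4706.1/27.4 ≈ 171.76.
Σw·y = 4.9·203 + 7.7·202 + 7.9·92 + 6.9·167 = 4429.2, so ȳ = 4429.2/27.4 ≈ 161.65.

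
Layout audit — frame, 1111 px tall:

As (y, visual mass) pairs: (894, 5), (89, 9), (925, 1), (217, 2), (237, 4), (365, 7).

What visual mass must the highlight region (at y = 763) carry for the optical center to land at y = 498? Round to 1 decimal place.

Existing Σw = 28 (5 + 9 + 1 + 2 + 4 + 7); existing moment 5·894 + 9·89 + 1·925 + 2·217 + 4·237 + 7·365 = 10133.
For the centroid to hit 498: (10133 + w·763) / (28 + w) = 498.
So w = (498·28 − 10133)/(763 − 498) = 3811/265 ≈ 14.38.

w ≈ 14.4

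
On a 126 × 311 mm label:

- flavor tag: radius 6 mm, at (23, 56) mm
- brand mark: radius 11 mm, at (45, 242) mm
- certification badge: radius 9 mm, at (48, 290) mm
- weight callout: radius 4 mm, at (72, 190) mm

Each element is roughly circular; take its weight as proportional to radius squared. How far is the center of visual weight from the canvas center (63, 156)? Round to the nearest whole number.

r² weights: flavor tag 6² = 36, brand mark 11² = 121, certification badge 9² = 81, weight callout 4² = 16. Total = 254.
Σw·x = 36·23 + 121·45 + 81·48 + 16·72 = 11313, so x̄ = 11313/254 ≈ 44.54.
Σw·y = 36·56 + 121·242 + 81·290 + 16·190 = 57828, so ȳ = 57828/254 ≈ 227.67.
Relative to (63, 156): Δ = (-18.46, 71.67); |Δ| = √(-18.46² + 71.67²) ≈ 74.01.

≈ 74 mm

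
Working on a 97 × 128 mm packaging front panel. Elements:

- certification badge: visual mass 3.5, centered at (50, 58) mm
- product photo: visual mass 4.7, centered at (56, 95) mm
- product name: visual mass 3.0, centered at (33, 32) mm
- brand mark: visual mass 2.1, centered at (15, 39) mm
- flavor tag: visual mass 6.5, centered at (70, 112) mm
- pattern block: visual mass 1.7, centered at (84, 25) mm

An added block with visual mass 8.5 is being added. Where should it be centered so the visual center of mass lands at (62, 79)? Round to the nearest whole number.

(82, 91)

With the added block, Σw becomes 3.5 + 4.7 + 3.0 + 2.1 + 6.5 + 1.7 + 8.5 = 30.0.
x: target moment 30.0×62 = 1860.0; current 3.5·50 + 4.7·56 + 3.0·33 + 2.1·15 + 6.5·70 + 1.7·84 = 1166.5; the added block supplies 693.5, so x = 693.5/8.5 ≈ 81.59.
y: target moment 30.0×79 = 2370.0; current 3.5·58 + 4.7·95 + 3.0·32 + 2.1·39 + 6.5·112 + 1.7·25 = 1597.9; the added block supplies 772.1, so y = 772.1/8.5 ≈ 90.84.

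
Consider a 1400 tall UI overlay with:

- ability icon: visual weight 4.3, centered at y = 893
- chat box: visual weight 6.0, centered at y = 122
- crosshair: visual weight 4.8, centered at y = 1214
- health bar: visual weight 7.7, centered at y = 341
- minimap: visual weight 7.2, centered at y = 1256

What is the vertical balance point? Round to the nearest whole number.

Σw = 4.3 + 6.0 + 4.8 + 7.7 + 7.2 = 30.0.
Σw·y = 4.3·893 + 6.0·122 + 4.8·1214 + 7.7·341 + 7.2·1256 = 22068.0, so ȳ = 22068.0/30.0 ≈ 735.60.

y ≈ 736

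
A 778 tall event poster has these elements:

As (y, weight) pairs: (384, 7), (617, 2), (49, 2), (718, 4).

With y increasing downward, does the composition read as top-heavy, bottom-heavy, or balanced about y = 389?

Total weight = 7 + 2 + 2 + 4 = 15.
y-moment: 7·384 + 2·617 + 2·49 + 4·718 = 6892; centroid 6892/15 ≈ 459.47.
Since 459.5 is below (larger y than) 389, the composition reads bottom-heavy.

bottom-heavy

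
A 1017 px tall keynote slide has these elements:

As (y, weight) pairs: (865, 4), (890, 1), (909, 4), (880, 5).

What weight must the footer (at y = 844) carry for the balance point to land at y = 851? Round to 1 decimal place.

w ≈ 67.4

Existing Σw = 14 (4 + 1 + 4 + 5); existing moment 4·865 + 1·890 + 4·909 + 5·880 = 12386.
For the centroid to hit 851: (12386 + w·844) / (14 + w) = 851.
Rearranging, w·(844 − 851) = 851·14 − 12386 = -472, so w ≈ -472/-7 = 67.43.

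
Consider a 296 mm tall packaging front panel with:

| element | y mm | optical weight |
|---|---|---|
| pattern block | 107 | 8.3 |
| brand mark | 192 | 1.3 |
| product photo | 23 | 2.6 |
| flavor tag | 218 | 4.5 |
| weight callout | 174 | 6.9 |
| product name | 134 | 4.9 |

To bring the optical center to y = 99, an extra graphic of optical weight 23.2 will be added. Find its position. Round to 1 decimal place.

New total weight: (8.3 + 1.3 + 2.6 + 4.5 + 6.9 + 4.9) + 23.2 = 51.7.
Along y: (4035.7 + 23.2·y) / 51.7 = 99 (existing moment 8.3·107 + 1.3·192 + 2.6·23 + 4.5·218 + 6.9·174 + 4.9·134 = 4035.7) ⇒ y = (5118.3 − 4035.7) / 23.2 ≈ 46.66.

y ≈ 46.7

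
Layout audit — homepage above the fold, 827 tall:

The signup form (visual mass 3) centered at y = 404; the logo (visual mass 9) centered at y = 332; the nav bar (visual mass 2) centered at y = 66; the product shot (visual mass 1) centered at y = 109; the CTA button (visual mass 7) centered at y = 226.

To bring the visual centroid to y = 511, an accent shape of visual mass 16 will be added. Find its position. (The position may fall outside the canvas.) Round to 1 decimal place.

y ≈ 837.2

New total weight: (3 + 9 + 2 + 1 + 7) + 16 = 38.
Along y: (6023 + 16·y) / 38 = 511 (existing moment 3·404 + 9·332 + 2·66 + 1·109 + 7·226 = 6023) ⇒ y = (19418 − 6023) / 16 ≈ 837.19.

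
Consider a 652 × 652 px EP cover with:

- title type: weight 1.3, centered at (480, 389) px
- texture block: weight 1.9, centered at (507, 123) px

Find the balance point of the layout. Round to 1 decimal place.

Weights sum to 1.3 + 1.9 = 3.2.
x-moment: 1.3·480 + 1.9·507 = 1587.3; centroid 1587.3/3.2 ≈ 496.03.
y-moment: 1.3·389 + 1.9·123 = 739.4; centroid 739.4/3.2 ≈ 231.06.

(496.0, 231.1)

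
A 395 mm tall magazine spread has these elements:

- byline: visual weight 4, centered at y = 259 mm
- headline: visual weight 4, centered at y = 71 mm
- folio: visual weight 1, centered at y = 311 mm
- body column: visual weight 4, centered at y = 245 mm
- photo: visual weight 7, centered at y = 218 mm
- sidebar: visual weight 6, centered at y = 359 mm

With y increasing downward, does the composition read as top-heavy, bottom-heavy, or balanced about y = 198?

Total weight = 4 + 4 + 1 + 4 + 7 + 6 = 26.
y-moment: 4·259 + 4·71 + 1·311 + 4·245 + 7·218 + 6·359 = 6291; centroid 6291/26 ≈ 241.96.
242.0 vs midline 198 → bottom-heavy.

bottom-heavy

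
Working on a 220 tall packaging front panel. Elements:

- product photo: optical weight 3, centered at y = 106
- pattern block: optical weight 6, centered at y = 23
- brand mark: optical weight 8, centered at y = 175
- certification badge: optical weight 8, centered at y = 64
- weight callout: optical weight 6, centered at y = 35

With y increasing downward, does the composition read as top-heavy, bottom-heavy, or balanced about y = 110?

Σw = 3 + 6 + 8 + 8 + 6 = 31.
y-moment: 3·106 + 6·23 + 8·175 + 8·64 + 6·35 = 2578; centroid 2578/31 ≈ 83.16.
Since 83.2 is above (smaller y than) 110, the composition reads top-heavy.

top-heavy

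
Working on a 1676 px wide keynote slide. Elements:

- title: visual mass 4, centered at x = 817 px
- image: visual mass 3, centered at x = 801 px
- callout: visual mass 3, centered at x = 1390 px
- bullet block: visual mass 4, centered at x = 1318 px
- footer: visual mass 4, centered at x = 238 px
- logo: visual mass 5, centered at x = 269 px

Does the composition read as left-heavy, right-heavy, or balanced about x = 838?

left-heavy

Σw = 4 + 3 + 3 + 4 + 4 + 5 = 23.
Σw·x = 17410; x̄ = 17410/23 ≈ 756.96.
Since 757.0 is left of 838, the composition reads left-heavy.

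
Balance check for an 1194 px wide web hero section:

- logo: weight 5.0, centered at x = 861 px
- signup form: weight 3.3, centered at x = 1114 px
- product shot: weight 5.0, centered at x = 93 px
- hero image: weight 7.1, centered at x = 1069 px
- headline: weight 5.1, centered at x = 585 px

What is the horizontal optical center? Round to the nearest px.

Σw = 5.0 + 3.3 + 5.0 + 7.1 + 5.1 = 25.5.
x: (5.0·861 + 3.3·1114 + 5.0·93 + 7.1·1069 + 5.1·585) / 25.5 = 19019.6 / 25.5 ≈ 745.87

x ≈ 746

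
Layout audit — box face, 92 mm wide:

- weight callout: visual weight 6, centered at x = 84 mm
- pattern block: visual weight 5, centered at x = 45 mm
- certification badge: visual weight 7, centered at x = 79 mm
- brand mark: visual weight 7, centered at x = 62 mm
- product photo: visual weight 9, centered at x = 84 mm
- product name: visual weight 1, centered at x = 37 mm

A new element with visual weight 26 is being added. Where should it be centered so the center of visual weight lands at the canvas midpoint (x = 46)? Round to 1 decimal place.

After adding the new element, total weight = 6 + 5 + 7 + 7 + 9 + 1 + 26 = 61.
x: need Σw·x = 61·46 = 2806. Existing = 6·84 + 5·45 + 7·79 + 7·62 + 9·84 + 1·37 = 2509. Remainder 297 / 26 ≈ 11.42.

x ≈ 11.4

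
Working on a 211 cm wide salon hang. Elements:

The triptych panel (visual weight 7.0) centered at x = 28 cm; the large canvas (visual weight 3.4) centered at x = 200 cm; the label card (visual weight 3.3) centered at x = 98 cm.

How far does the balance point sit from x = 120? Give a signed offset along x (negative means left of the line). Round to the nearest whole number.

Weights sum to 7.0 + 3.4 + 3.3 = 13.7.
Σw·x = 7.0·28 + 3.4·200 + 3.3·98 = 1199.4, so x̄ = 1199.4/13.7 ≈ 87.55.
Difference: 87.55 − 120 ≈ -32.45.

≈ -32 cm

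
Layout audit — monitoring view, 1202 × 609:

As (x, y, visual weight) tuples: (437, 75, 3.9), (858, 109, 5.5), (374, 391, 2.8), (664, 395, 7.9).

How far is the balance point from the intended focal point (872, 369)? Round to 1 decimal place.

≈ 265.5

Total weight = 3.9 + 5.5 + 2.8 + 7.9 = 20.1.
Σw·x = 3.9·437 + 5.5·858 + 2.8·374 + 7.9·664 = 12716.1, so x̄ = 12716.1/20.1 ≈ 632.64.
Σw·y = 3.9·75 + 5.5·109 + 2.8·391 + 7.9·395 = 5107.3, so ȳ = 5107.3/20.1 ≈ 254.09.
Relative to (872, 369): Δ = (-239.36, -114.91); |Δ| = √(-239.36² + -114.91²) ≈ 265.51.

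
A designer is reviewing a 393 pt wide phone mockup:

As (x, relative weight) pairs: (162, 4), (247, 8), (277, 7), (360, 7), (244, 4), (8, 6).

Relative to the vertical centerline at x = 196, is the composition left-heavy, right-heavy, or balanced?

right-heavy

Total weight = 4 + 8 + 7 + 7 + 4 + 6 = 36.
x-moment: 4·162 + 8·247 + 7·277 + 7·360 + 4·244 + 6·8 = 8107; centroid 8107/36 ≈ 225.19.
225.2 vs midline 196 → right-heavy.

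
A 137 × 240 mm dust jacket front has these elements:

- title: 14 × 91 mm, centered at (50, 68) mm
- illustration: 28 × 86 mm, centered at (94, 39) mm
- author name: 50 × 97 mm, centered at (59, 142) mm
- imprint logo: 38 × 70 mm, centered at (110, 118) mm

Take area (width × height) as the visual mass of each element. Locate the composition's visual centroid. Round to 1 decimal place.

(77.6, 105.7)

Areas → weights: title 14·91 = 1274, illustration 28·86 = 2408, author name 50·97 = 4850, imprint logo 38·70 = 2660; Σw = 11192.
Σw·x = 1274·50 + 2408·94 + 4850·59 + 2660·110 = 868802, so x̄ = 868802/11192 ≈ 77.63.
Σw·y = 1274·68 + 2408·39 + 4850·142 + 2660·118 = 1183124, so ȳ = 1183124/11192 ≈ 105.71.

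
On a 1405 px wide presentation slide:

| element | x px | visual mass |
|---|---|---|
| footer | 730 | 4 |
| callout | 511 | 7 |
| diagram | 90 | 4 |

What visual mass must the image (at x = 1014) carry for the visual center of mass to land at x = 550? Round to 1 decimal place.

w ≈ 3.0

Existing Σw = 15 (4 + 7 + 4); existing moment 4·730 + 7·511 + 4·90 = 6857.
Balance at x = 550 requires (6857 + w·1014) / (15 + w) = 550.
Rearranging, w·(1014 − 550) = 550·15 − 6857 = 1393, so w ≈ 1393/464 = 3.00.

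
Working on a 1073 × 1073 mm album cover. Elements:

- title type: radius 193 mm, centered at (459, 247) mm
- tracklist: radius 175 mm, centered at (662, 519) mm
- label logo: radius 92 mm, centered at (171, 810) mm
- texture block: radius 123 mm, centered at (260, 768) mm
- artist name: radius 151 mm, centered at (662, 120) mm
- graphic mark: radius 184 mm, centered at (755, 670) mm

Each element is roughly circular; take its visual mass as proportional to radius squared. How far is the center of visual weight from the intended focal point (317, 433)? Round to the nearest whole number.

≈ 248 mm

r² weights: title type 193² = 37249, tracklist 175² = 30625, label logo 92² = 8464, texture block 123² = 15129, artist name 151² = 22801, graphic mark 184² = 33856. Total = 148124.
x: (37249·459 + 30625·662 + 8464·171 + 15129·260 + 22801·662 + 33856·755) / 148124 = 83407467 / 148124 ≈ 563.09
y: (37249·247 + 30625·519 + 8464·810 + 15129·768 + 22801·120 + 33856·670) / 148124 = 68989430 / 148124 ≈ 465.75
Relative to (317, 433): Δ = (246.09, 32.75); |Δ| = √(246.09² + 32.75²) ≈ 248.26.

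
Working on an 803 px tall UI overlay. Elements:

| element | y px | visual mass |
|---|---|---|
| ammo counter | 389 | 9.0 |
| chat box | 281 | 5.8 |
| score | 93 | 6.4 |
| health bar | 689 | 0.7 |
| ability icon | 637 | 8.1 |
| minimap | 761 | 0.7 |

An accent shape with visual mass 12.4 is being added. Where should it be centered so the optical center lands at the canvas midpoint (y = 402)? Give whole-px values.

With the accent shape, Σw becomes 9.0 + 5.8 + 6.4 + 0.7 + 8.1 + 0.7 + 12.4 = 43.1.
y: target moment 43.1×402 = 17326.2; current 9.0·389 + 5.8·281 + 6.4·93 + 0.7·689 + 8.1·637 + 0.7·761 = 11900.7; the accent shape supplies 5425.5, so y = 5425.5/12.4 ≈ 437.54.

y ≈ 438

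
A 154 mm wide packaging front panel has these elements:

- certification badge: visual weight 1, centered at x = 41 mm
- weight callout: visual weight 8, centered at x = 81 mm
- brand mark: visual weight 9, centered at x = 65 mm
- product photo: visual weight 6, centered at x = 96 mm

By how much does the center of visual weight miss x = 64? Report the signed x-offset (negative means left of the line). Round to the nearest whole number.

≈ 13 mm

Total weight = 1 + 8 + 9 + 6 = 24.
x-moment: 1·41 + 8·81 + 9·65 + 6·96 = 1850; centroid 1850/24 ≈ 77.08.
Offset from x = 64: 77.08 − 64 ≈ 13.08.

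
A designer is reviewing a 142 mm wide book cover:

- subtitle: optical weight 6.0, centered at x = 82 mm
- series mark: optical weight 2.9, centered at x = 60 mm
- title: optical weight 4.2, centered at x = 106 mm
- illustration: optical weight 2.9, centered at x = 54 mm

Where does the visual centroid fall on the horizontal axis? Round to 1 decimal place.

Total weight = 6.0 + 2.9 + 4.2 + 2.9 = 16.0.
x-moment: 6.0·82 + 2.9·60 + 4.2·106 + 2.9·54 = 1267.8; centroid 1267.8/16.0 ≈ 79.24.

x ≈ 79.2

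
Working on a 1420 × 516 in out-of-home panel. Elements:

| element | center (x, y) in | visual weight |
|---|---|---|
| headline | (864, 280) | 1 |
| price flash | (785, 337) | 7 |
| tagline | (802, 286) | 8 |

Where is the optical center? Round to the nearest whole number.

Σw = 1 + 7 + 8 = 16.
x: (1·864 + 7·785 + 8·802) / 16 = 12775 / 16 ≈ 798.44
y: (1·280 + 7·337 + 8·286) / 16 = 4927 / 16 ≈ 307.94

(798, 308)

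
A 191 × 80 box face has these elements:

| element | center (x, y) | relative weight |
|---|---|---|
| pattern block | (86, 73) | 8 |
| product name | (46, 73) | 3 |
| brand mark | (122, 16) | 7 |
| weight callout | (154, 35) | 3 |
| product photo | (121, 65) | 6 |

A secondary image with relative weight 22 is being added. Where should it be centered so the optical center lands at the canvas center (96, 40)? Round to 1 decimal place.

(83.5, 25.0)

With the secondary image, Σw becomes 8 + 3 + 7 + 3 + 6 + 22 = 49.
Along x: (2868 + 22·x) / 49 = 96 (existing moment 8·86 + 3·46 + 7·122 + 3·154 + 6·121 = 2868) ⇒ x = (4704 − 2868) / 22 ≈ 83.45.
Along y: (1410 + 22·y) / 49 = 40 (existing moment 8·73 + 3·73 + 7·16 + 3·35 + 6·65 = 1410) ⇒ y = (1960 − 1410) / 22 ≈ 25.00.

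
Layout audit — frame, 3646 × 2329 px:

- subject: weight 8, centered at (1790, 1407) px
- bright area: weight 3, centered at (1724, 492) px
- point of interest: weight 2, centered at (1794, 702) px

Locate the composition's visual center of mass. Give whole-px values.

(1775, 1087)

Weights sum to 8 + 3 + 2 = 13.
x-moment: 8·1790 + 3·1724 + 2·1794 = 23080; centroid 23080/13 ≈ 1775.38.
y-moment: 8·1407 + 3·492 + 2·702 = 14136; centroid 14136/13 ≈ 1087.38.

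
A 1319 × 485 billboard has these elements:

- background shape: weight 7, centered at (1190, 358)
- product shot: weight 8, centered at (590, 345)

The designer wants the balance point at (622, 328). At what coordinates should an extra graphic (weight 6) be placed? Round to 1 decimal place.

(2.0, 270.3)

New total weight: (7 + 8) + 6 = 21.
x: need Σw·x = 21·622 = 13062. Existing = 7·1190 + 8·590 = 13050. Remainder 12 / 6 ≈ 2.00.
y: need Σw·y = 21·328 = 6888. Existing = 7·358 + 8·345 = 5266. Remainder 1622 / 6 ≈ 270.33.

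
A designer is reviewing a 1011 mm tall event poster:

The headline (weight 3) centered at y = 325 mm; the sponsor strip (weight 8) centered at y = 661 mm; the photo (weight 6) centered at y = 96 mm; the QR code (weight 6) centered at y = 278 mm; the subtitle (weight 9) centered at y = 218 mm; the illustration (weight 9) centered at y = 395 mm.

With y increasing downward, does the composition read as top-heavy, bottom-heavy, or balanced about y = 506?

top-heavy

Σw = 3 + 8 + 6 + 6 + 9 + 9 = 41.
Σw·y = 3·325 + 8·661 + 6·96 + 6·278 + 9·218 + 9·395 = 14024, so ȳ = 14024/41 ≈ 342.05.
342.0 lies above (smaller y than) the midline 506, so the layout is top-heavy.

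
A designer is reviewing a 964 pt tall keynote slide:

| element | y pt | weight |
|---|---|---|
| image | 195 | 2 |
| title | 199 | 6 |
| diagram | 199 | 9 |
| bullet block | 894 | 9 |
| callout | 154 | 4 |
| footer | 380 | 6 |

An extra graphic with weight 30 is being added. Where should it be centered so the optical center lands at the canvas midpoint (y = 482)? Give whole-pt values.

New total weight: (2 + 6 + 9 + 9 + 4 + 6) + 30 = 66.
Along y: (14317 + 30·y) / 66 = 482 (existing moment 2·195 + 6·199 + 9·199 + 9·894 + 4·154 + 6·380 = 14317) ⇒ y = (31812 − 14317) / 30 ≈ 583.17.

y ≈ 583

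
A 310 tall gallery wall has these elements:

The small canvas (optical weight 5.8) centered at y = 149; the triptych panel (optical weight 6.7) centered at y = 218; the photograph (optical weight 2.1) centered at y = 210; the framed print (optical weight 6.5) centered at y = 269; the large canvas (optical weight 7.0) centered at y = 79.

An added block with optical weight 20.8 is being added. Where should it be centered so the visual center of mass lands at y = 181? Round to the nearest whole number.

New total weight: (5.8 + 6.7 + 2.1 + 6.5 + 7.0) + 20.8 = 48.9.
Along y: (5067.3 + 20.8·y) / 48.9 = 181 (existing moment 5.8·149 + 6.7·218 + 2.1·210 + 6.5·269 + 7.0·79 = 5067.3) ⇒ y = (8850.9 − 5067.3) / 20.8 ≈ 181.90.

y ≈ 182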